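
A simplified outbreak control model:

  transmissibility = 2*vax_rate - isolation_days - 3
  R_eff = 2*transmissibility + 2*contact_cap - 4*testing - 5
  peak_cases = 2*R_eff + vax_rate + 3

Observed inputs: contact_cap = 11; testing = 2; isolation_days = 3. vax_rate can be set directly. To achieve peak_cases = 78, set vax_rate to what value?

vax_rate = 9

Substituting into the transmissibility equation gives transmissibility = 2*vax_rate - 6.
So R_eff = 4*vax_rate - 3.
Substituting into the peak_cases equation gives peak_cases = 9*vax_rate - 3.
Solve 9*vax_rate - 3 = 78: vax_rate = (78 + 3) / 9 = 9.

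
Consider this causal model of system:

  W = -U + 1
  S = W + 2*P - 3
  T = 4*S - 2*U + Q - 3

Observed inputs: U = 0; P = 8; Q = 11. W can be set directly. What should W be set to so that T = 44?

Intervening on W fixes its value directly, overriding its dependence on U.
Substituting into the S equation gives S = W + 13.
This gives T = 4*W + 60.
Solve 4*W + 60 = 44: W = (44 - 60) / 4 = -4.

W = -4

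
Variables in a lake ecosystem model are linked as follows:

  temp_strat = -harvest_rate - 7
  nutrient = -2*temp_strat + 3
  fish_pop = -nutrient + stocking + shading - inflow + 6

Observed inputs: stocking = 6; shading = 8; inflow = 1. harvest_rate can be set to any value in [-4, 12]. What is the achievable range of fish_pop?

-22 to 10

Substituting into the nutrient equation gives nutrient = 2*harvest_rate + 17.
Substituting into the fish_pop equation gives fish_pop = -2*harvest_rate + 2.
Linear in harvest_rate, so extremes are at the endpoints: harvest_rate = -4 gives fish_pop = 10; harvest_rate = 12 gives fish_pop = -22.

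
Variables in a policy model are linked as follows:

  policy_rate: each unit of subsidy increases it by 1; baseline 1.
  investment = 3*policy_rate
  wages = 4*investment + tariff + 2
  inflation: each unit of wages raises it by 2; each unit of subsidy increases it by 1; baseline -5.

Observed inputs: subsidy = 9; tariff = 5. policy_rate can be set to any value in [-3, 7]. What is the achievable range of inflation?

-54 to 186

Intervening on policy_rate fixes its value directly, overriding its dependence on subsidy.
Substituting into the wages equation gives wages = 12*policy_rate + 7.
So inflation = 24*policy_rate + 18.
Linear in policy_rate, so extremes are at the endpoints: policy_rate = -3 gives inflation = -54; policy_rate = 7 gives inflation = 186.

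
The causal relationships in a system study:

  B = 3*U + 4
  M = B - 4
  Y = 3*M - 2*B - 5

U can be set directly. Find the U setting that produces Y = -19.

Substituting into the M equation gives M = 3*U.
So Y = 3*U - 13.
Solve 3*U - 13 = -19: U = (-19 + 13) / 3 = -2.

U = -2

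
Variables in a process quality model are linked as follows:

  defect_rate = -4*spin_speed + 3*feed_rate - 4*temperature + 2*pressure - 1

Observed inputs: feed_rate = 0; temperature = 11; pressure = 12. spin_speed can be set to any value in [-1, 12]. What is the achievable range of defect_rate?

-69 to -17

Substituting into the defect_rate equation gives defect_rate = -4*spin_speed - 21.
Linear in spin_speed, so extremes are at the endpoints: spin_speed = -1 gives defect_rate = -17; spin_speed = 12 gives defect_rate = -69.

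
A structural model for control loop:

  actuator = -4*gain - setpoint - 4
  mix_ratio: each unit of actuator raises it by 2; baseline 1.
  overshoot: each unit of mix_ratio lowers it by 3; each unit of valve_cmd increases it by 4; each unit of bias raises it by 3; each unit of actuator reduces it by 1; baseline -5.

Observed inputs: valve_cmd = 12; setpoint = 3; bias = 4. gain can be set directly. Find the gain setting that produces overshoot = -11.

Substituting into the actuator equation gives actuator = -4*gain - 7.
Substituting into the mix_ratio equation gives mix_ratio = -8*gain - 13.
Substituting into the overshoot equation gives overshoot = 28*gain + 101.
Solve 28*gain + 101 = -11: gain = (-11 - 101) / 28 = -4.

gain = -4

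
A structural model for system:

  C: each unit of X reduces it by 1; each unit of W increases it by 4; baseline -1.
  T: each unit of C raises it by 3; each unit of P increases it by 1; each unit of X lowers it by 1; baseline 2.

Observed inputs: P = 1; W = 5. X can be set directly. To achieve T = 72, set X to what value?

X = -3

Substituting into the C equation gives C = -X + 19.
This gives T = -4*X + 60.
Solve -4*X + 60 = 72: X = (72 - 60) / -4 = -3.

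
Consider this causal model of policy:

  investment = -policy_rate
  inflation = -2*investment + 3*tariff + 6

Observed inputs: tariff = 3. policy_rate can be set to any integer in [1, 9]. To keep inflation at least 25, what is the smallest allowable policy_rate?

Substituting into the inflation equation gives inflation = 2*policy_rate + 15.
Require 2*policy_rate + 15 ≥ 25, so policy_rate ≥ 5.
The smallest integer in [1, 9] satisfying this is 5.

policy_rate = 5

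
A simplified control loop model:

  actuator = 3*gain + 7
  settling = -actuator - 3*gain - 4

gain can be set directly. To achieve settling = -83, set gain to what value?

Substituting into the settling equation gives settling = -6*gain - 11.
Solve -6*gain - 11 = -83: gain = (-83 + 11) / -6 = 12.

gain = 12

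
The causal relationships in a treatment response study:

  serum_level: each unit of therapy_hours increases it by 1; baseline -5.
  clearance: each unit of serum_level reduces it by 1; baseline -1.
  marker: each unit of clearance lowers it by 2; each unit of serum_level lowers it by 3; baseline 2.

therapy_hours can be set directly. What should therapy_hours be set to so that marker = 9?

therapy_hours = 0

Substituting into the clearance equation gives clearance = -therapy_hours + 4.
This gives marker = -therapy_hours + 9.
Solve -therapy_hours + 9 = 9: therapy_hours = (9 - 9) / -1 = 0.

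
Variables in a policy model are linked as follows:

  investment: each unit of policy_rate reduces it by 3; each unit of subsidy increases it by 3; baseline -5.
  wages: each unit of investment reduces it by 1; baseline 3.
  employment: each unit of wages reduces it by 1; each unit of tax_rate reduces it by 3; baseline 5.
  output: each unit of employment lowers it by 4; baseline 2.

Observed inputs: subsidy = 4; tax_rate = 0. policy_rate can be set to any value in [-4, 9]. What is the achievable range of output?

-82 to 74

Substituting into the investment equation gives investment = -3*policy_rate + 7.
Substituting into the wages equation gives wages = 3*policy_rate - 4.
This gives employment = -3*policy_rate + 9.
Substituting into the output equation gives output = 12*policy_rate - 34.
Linear in policy_rate, so extremes are at the endpoints: policy_rate = -4 gives output = -82; policy_rate = 9 gives output = 74.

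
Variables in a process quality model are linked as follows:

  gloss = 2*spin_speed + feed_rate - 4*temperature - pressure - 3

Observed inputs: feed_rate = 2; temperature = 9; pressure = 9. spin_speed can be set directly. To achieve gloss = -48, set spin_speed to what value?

spin_speed = -1

Substituting into the gloss equation gives gloss = 2*spin_speed - 46.
Solve 2*spin_speed - 46 = -48: spin_speed = (-48 + 46) / 2 = -1.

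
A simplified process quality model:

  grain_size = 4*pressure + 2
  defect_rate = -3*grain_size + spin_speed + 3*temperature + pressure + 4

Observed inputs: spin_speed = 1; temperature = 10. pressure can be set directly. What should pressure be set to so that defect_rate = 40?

Substituting into the defect_rate equation gives defect_rate = -11*pressure + 29.
Solve -11*pressure + 29 = 40: pressure = (40 - 29) / -11 = -1.

pressure = -1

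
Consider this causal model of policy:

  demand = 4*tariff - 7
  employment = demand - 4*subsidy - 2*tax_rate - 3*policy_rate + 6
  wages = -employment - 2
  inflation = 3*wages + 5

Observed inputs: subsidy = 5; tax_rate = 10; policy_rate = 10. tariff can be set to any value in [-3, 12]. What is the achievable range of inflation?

68 to 248

Substituting into the employment equation gives employment = 4*tariff - 71.
Substituting into the wages equation gives wages = -4*tariff + 69.
Substituting into the inflation equation gives inflation = -12*tariff + 212.
Linear in tariff, so extremes are at the endpoints: tariff = -3 gives inflation = 248; tariff = 12 gives inflation = 68.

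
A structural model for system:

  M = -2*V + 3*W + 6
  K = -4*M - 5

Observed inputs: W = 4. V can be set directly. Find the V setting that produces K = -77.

V = 0

Substituting into the M equation gives M = -2*V + 18.
Substituting into the K equation gives K = 8*V - 77.
Solve 8*V - 77 = -77: V = (-77 + 77) / 8 = 0.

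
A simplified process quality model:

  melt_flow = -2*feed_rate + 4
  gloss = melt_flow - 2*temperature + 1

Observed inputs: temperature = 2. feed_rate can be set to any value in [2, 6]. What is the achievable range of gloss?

-11 to -3

Substituting into the gloss equation gives gloss = -2*feed_rate + 1.
Linear in feed_rate, so extremes are at the endpoints: feed_rate = 2 gives gloss = -3; feed_rate = 6 gives gloss = -11.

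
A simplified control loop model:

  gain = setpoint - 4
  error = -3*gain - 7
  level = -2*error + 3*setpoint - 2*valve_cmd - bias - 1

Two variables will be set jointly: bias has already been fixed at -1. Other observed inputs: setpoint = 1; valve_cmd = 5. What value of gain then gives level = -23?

With bias held at -1:
Intervening on gain fixes its value directly, overriding its dependence on setpoint.
Substituting into the level equation gives level = 6*gain + 7.
Solve 6*gain + 7 = -23: gain = (-23 - 7) / 6 = -5.

gain = -5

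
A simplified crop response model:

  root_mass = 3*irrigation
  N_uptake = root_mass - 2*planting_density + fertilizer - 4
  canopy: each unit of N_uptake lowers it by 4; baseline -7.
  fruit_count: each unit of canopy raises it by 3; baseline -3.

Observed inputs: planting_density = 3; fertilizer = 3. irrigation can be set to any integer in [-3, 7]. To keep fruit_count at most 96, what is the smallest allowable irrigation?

irrigation = -1

Substituting into the N_uptake equation gives N_uptake = 3*irrigation - 7.
Substituting into the canopy equation gives canopy = -12*irrigation + 21.
This gives fruit_count = -36*irrigation + 60.
Require -36*irrigation + 60 ≤ 96, so irrigation ≥ -1.
The smallest integer in [-3, 7] satisfying this is -1.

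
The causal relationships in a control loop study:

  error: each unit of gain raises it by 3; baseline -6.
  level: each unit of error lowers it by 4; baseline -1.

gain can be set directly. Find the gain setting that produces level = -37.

Substituting into the level equation gives level = -12*gain + 23.
Solve -12*gain + 23 = -37: gain = (-37 - 23) / -12 = 5.

gain = 5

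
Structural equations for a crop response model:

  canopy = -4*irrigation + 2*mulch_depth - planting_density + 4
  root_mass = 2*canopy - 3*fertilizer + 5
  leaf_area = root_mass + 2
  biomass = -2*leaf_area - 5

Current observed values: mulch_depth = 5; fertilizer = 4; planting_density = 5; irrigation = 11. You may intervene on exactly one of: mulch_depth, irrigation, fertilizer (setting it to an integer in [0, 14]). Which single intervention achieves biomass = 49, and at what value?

Intervening on mulch_depth: biomass = -8*mulch_depth + 185. Reaching 49 requires mulch_depth = 17, outside [0, 14].
Intervening on irrigation: with other inputs at their observed values, biomass = 16*irrigation - 31. Solving for 49 gives irrigation = 5, within [0, 14].
Intervening on fertilizer: biomass = 6*fertilizer + 121. Reaching 49 requires fertilizer = -12, outside [0, 14].

set irrigation = 5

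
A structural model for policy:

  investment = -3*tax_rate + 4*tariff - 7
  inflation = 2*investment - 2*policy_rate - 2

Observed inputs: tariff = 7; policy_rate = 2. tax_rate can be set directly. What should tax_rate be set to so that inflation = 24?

tax_rate = 2

Substituting into the investment equation gives investment = -3*tax_rate + 21.
This gives inflation = -6*tax_rate + 36.
Solve -6*tax_rate + 36 = 24: tax_rate = (24 - 36) / -6 = 2.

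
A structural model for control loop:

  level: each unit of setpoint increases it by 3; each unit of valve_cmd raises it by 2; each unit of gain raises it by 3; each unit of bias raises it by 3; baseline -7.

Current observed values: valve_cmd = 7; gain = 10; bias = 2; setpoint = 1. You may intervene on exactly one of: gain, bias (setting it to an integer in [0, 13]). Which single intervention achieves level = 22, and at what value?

set gain = 2

Intervening on gain: with other inputs at their observed values, level = 3*gain + 16. Solving for 22 gives gain = 2, within [0, 13].
Intervening on bias: level = 3*bias + 40. Reaching 22 requires bias = -6, outside [0, 13].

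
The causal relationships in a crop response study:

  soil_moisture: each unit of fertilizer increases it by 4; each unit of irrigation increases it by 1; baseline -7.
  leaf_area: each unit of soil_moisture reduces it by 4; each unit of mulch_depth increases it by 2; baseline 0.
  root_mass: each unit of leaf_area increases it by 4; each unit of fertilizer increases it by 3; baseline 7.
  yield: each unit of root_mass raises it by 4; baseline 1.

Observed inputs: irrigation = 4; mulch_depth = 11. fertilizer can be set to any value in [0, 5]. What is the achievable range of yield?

Substituting into the soil_moisture equation gives soil_moisture = 4*fertilizer - 3.
Substituting into the leaf_area equation gives leaf_area = -16*fertilizer + 34.
Substituting into the root_mass equation gives root_mass = -61*fertilizer + 143.
So yield = -244*fertilizer + 573.
Linear in fertilizer, so extremes are at the endpoints: fertilizer = 0 gives yield = 573; fertilizer = 5 gives yield = -647.

-647 to 573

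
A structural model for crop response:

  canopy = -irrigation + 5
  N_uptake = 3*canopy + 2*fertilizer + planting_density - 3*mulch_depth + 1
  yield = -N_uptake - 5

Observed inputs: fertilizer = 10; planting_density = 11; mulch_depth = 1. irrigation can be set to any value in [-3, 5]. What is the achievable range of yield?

Substituting into the N_uptake equation gives N_uptake = -3*irrigation + 44.
Substituting into the yield equation gives yield = 3*irrigation - 49.
Linear in irrigation, so extremes are at the endpoints: irrigation = -3 gives yield = -58; irrigation = 5 gives yield = -34.

-58 to -34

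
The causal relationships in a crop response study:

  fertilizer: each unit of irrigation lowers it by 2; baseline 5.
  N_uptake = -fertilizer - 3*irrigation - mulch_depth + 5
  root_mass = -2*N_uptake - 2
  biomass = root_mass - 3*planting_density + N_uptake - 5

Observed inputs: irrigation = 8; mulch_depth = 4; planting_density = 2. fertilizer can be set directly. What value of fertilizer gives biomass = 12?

fertilizer = 2

Intervening on fertilizer fixes its value directly, overriding its dependence on irrigation.
Substituting into the N_uptake equation gives N_uptake = -fertilizer - 23.
This gives root_mass = 2*fertilizer + 44.
This gives biomass = fertilizer + 10.
Solve fertilizer + 10 = 12: fertilizer = (12 - 10) / 1 = 2.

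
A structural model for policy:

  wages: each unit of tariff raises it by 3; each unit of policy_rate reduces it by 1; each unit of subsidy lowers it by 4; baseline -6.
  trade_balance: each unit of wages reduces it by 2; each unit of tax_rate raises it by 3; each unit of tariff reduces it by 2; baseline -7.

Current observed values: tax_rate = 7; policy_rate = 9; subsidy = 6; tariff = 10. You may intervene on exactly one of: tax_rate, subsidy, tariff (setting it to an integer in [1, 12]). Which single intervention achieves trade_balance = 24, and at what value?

Intervening on tax_rate: with other inputs at their observed values, trade_balance = 3*tax_rate - 9. Solving for 24 gives tax_rate = 11, within [1, 12].
Intervening on subsidy: trade_balance = 8*subsidy - 36. Reaching 24 requires subsidy = 15/2, not an integer.
Intervening on tariff: trade_balance = -8*tariff + 92. Reaching 24 requires tariff = 17/2, not an integer.

set tax_rate = 11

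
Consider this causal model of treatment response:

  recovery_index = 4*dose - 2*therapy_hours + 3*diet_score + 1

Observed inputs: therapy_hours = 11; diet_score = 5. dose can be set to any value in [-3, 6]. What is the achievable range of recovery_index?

-18 to 18

Substituting into the recovery_index equation gives recovery_index = 4*dose - 6.
Linear in dose, so extremes are at the endpoints: dose = -3 gives recovery_index = -18; dose = 6 gives recovery_index = 18.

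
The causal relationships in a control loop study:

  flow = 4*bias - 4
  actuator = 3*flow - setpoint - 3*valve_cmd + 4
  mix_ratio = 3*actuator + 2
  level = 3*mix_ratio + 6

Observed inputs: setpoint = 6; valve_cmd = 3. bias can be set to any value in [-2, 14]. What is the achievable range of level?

Substituting into the actuator equation gives actuator = 12*bias - 23.
Substituting into the mix_ratio equation gives mix_ratio = 36*bias - 67.
Substituting into the level equation gives level = 108*bias - 195.
Linear in bias, so extremes are at the endpoints: bias = -2 gives level = -411; bias = 14 gives level = 1317.

-411 to 1317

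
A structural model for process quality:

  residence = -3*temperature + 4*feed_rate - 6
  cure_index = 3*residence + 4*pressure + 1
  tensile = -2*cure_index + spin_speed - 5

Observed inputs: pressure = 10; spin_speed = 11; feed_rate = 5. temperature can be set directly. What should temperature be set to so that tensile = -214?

Substituting into the residence equation gives residence = -3*temperature + 14.
cure_index becomes -9*temperature + 83.
Substituting into the tensile equation gives tensile = 18*temperature - 160.
Solve 18*temperature - 160 = -214: temperature = (-214 + 160) / 18 = -3.

temperature = -3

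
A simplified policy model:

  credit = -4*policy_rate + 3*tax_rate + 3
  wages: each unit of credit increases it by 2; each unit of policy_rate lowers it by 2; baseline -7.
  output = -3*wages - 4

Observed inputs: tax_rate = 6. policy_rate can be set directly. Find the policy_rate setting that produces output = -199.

policy_rate = -3

Substituting into the credit equation gives credit = -4*policy_rate + 21.
Substituting into the wages equation gives wages = -10*policy_rate + 35.
Substituting into the output equation gives output = 30*policy_rate - 109.
Solve 30*policy_rate - 109 = -199: policy_rate = (-199 + 109) / 30 = -3.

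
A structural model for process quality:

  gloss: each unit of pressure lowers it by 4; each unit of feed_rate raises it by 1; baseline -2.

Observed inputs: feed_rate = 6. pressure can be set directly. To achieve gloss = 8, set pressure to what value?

Substituting into the gloss equation gives gloss = -4*pressure + 4.
Solve -4*pressure + 4 = 8: pressure = (8 - 4) / -4 = -1.

pressure = -1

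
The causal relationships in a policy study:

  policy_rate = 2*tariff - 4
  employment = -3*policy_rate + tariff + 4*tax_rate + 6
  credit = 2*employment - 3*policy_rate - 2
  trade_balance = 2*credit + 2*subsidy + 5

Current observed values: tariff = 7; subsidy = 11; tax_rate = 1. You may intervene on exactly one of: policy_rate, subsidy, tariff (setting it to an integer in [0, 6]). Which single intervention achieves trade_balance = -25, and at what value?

Intervening on policy_rate: trade_balance = -18*policy_rate + 91. Reaching -25 requires policy_rate = 58/9, not an integer.
Intervening on subsidy: trade_balance = 2*subsidy - 111. Reaching -25 requires subsidy = 43, outside [0, 6].
Intervening on tariff: with other inputs at their observed values, trade_balance = -32*tariff + 135. Solving for -25 gives tariff = 5, within [0, 6].

set tariff = 5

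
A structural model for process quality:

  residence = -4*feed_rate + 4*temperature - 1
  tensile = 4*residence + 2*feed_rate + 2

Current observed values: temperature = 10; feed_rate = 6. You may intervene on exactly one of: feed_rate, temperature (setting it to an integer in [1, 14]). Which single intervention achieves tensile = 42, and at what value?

set temperature = 8

Intervening on feed_rate: tensile = -14*feed_rate + 158. Reaching 42 requires feed_rate = 58/7, not an integer.
Intervening on temperature: with other inputs at their observed values, tensile = 16*temperature - 86. Solving for 42 gives temperature = 8, within [1, 14].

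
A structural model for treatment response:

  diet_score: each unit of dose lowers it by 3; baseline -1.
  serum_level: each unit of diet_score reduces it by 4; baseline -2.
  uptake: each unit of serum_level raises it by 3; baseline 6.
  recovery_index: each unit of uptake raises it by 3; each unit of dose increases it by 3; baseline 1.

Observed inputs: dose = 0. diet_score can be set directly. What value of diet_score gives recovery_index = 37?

diet_score = -1

Intervening on diet_score fixes its value directly, overriding its dependence on dose.
Substituting into the uptake equation gives uptake = -12*diet_score.
This gives recovery_index = -36*diet_score + 1.
Solve -36*diet_score + 1 = 37: diet_score = (37 - 1) / -36 = -1.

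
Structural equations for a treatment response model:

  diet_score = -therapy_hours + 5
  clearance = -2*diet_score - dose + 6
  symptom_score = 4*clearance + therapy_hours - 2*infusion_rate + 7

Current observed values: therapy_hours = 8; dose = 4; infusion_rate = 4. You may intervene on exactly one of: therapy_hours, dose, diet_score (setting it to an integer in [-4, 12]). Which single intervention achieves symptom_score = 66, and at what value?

set therapy_hours = 11

Intervening on therapy_hours: with other inputs at their observed values, symptom_score = 9*therapy_hours - 33. Solving for 66 gives therapy_hours = 11, within [-4, 12].
Intervening on dose: symptom_score = -4*dose + 55. Reaching 66 requires dose = -11/4, not an integer.
Intervening on diet_score: symptom_score = -8*diet_score + 15. Reaching 66 requires diet_score = -51/8, not an integer.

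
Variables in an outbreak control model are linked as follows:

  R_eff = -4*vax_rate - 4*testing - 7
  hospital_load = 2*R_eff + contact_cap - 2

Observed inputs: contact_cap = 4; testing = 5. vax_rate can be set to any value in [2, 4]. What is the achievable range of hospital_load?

Substituting into the R_eff equation gives R_eff = -4*vax_rate - 27.
Substituting into the hospital_load equation gives hospital_load = -8*vax_rate - 52.
Linear in vax_rate, so extremes are at the endpoints: vax_rate = 2 gives hospital_load = -68; vax_rate = 4 gives hospital_load = -84.

-84 to -68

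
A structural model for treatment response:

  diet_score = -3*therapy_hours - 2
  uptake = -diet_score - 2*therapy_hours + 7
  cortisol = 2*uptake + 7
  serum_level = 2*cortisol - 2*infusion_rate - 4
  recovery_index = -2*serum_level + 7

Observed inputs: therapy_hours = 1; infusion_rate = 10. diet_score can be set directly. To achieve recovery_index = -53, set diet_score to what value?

diet_score = -5

Intervening on diet_score fixes its value directly, overriding its dependence on therapy_hours.
Substituting into the uptake equation gives uptake = -diet_score + 5.
cortisol becomes -2*diet_score + 17.
Substituting into the serum_level equation gives serum_level = -4*diet_score + 10.
This gives recovery_index = 8*diet_score - 13.
Solve 8*diet_score - 13 = -53: diet_score = (-53 + 13) / 8 = -5.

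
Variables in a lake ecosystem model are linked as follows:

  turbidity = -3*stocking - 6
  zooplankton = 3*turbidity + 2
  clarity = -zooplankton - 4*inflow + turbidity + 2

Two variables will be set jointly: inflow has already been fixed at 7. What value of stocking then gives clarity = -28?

stocking = -2

With inflow held at 7:
Substituting into the zooplankton equation gives zooplankton = -9*stocking - 16.
clarity becomes 6*stocking - 16.
Solve 6*stocking - 16 = -28: stocking = (-28 + 16) / 6 = -2.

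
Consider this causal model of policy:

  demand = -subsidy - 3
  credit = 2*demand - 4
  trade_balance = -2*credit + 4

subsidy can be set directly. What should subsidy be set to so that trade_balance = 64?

subsidy = 10

Substituting into the credit equation gives credit = -2*subsidy - 10.
Substituting into the trade_balance equation gives trade_balance = 4*subsidy + 24.
Solve 4*subsidy + 24 = 64: subsidy = (64 - 24) / 4 = 10.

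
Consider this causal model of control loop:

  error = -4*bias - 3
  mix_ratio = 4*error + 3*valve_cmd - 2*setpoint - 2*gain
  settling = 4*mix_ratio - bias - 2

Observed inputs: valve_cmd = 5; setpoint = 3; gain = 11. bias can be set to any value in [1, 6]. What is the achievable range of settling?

Substituting into the mix_ratio equation gives mix_ratio = -16*bias - 25.
Substituting into the settling equation gives settling = -65*bias - 102.
Linear in bias, so extremes are at the endpoints: bias = 1 gives settling = -167; bias = 6 gives settling = -492.

-492 to -167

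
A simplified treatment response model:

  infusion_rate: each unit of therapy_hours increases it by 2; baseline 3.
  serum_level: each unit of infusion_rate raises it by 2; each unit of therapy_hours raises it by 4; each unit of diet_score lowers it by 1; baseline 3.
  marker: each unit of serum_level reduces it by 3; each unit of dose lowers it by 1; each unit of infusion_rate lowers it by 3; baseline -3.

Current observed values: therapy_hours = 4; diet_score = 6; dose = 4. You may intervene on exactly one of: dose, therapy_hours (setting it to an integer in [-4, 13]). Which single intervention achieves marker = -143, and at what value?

Intervening on dose: with other inputs at their observed values, marker = -dose - 141. Solving for -143 gives dose = 2, within [-4, 13].
Intervening on therapy_hours: marker = -30*therapy_hours - 25. Reaching -143 requires therapy_hours = 59/15, not an integer.

set dose = 2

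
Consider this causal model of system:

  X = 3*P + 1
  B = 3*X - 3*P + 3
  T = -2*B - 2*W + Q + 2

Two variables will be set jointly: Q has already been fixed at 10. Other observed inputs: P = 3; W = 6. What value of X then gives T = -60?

X = 12

With Q held at 10:
Intervening on X fixes its value directly, overriding its dependence on P.
Substituting into the B equation gives B = 3*X - 6.
So T = -6*X + 12.
Solve -6*X + 12 = -60: X = (-60 - 12) / -6 = 12.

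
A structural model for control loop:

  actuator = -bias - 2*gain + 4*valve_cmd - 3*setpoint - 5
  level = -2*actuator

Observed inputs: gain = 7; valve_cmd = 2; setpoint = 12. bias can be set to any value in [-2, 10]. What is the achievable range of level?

Substituting into the actuator equation gives actuator = -bias - 47.
Substituting into the level equation gives level = 2*bias + 94.
Linear in bias, so extremes are at the endpoints: bias = -2 gives level = 90; bias = 10 gives level = 114.

90 to 114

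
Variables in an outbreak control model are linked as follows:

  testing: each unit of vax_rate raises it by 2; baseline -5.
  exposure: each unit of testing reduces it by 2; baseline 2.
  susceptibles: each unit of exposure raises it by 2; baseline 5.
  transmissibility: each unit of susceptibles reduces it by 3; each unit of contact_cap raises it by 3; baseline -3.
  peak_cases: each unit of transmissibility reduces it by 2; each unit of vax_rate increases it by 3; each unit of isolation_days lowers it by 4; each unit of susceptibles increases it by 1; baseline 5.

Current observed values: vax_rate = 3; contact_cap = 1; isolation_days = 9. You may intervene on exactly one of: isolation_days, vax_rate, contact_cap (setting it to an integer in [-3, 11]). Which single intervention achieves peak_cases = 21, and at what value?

Intervening on isolation_days: with other inputs at their observed values, peak_cases = -4*isolation_days + 49. Solving for 21 gives isolation_days = 7, within [-3, 11].
Intervening on vax_rate: peak_cases = -53*vax_rate + 172. Reaching 21 requires vax_rate = 151/53, not an integer.
Intervening on contact_cap: peak_cases = -6*contact_cap + 19. Reaching 21 requires contact_cap = -1/3, not an integer.

set isolation_days = 7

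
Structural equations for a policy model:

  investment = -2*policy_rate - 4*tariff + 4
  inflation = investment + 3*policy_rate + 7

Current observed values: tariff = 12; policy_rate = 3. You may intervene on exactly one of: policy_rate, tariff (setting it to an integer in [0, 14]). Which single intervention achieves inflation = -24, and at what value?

set policy_rate = 13

Intervening on policy_rate: with other inputs at their observed values, inflation = policy_rate - 37. Solving for -24 gives policy_rate = 13, within [0, 14].
Intervening on tariff: inflation = -4*tariff + 14. Reaching -24 requires tariff = 19/2, not an integer.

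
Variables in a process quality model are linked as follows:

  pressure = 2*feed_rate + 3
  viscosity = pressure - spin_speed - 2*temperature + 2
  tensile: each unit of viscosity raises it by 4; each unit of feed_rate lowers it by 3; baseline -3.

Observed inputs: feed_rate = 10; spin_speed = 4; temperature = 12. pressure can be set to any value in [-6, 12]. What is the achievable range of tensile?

-161 to -89

Intervening on pressure fixes its value directly, overriding its dependence on feed_rate.
Substituting into the viscosity equation gives viscosity = pressure - 26.
tensile becomes 4*pressure - 137.
Linear in pressure, so extremes are at the endpoints: pressure = -6 gives tensile = -161; pressure = 12 gives tensile = -89.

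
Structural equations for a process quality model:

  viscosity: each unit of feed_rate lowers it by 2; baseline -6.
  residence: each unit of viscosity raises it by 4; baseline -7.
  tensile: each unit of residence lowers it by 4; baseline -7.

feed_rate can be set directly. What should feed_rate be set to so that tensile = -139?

feed_rate = -8

Substituting into the residence equation gives residence = -8*feed_rate - 31.
Substituting into the tensile equation gives tensile = 32*feed_rate + 117.
Solve 32*feed_rate + 117 = -139: feed_rate = (-139 - 117) / 32 = -8.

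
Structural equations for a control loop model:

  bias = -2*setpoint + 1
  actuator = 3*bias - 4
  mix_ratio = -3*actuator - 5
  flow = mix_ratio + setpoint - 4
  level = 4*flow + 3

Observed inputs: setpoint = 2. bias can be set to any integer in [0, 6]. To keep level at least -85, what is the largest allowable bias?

bias = 3

Intervening on bias fixes its value directly, overriding its dependence on setpoint.
Substituting into the mix_ratio equation gives mix_ratio = -9*bias + 7.
flow becomes -9*bias + 5.
This gives level = -36*bias + 23.
Require -36*bias + 23 ≥ -85, so bias ≤ 3.
The largest integer in [0, 6] satisfying this is 3.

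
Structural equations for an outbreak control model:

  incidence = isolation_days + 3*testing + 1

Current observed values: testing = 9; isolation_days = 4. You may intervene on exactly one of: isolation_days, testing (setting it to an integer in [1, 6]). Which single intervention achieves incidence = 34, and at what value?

Intervening on isolation_days: with other inputs at their observed values, incidence = isolation_days + 28. Solving for 34 gives isolation_days = 6, within [1, 6].
Intervening on testing: incidence = 3*testing + 5. Reaching 34 requires testing = 29/3, not an integer.

set isolation_days = 6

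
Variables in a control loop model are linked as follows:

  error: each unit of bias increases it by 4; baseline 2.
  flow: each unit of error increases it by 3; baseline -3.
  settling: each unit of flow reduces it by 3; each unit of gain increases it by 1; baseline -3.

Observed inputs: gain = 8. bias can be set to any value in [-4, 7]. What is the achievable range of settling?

-256 to 140

Substituting into the flow equation gives flow = 12*bias + 3.
settling becomes -36*bias - 4.
Linear in bias, so extremes are at the endpoints: bias = -4 gives settling = 140; bias = 7 gives settling = -256.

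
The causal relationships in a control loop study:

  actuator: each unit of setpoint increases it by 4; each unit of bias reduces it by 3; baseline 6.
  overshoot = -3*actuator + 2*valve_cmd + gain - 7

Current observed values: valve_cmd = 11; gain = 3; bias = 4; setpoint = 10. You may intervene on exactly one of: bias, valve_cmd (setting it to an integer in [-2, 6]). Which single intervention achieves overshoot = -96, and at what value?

Intervening on bias: overshoot = 9*bias - 120. Reaching -96 requires bias = 8/3, not an integer.
Intervening on valve_cmd: with other inputs at their observed values, overshoot = 2*valve_cmd - 106. Solving for -96 gives valve_cmd = 5, within [-2, 6].

set valve_cmd = 5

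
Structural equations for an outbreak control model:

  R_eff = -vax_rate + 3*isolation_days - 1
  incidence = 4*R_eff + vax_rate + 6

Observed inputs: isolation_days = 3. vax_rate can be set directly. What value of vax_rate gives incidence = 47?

vax_rate = -3

Substituting into the R_eff equation gives R_eff = -vax_rate + 8.
Substituting into the incidence equation gives incidence = -3*vax_rate + 38.
Solve -3*vax_rate + 38 = 47: vax_rate = (47 - 38) / -3 = -3.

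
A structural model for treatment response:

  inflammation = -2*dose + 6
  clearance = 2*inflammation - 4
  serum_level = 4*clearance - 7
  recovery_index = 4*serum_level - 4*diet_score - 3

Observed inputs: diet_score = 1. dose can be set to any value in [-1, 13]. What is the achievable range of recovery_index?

-739 to 157

Substituting into the clearance equation gives clearance = -4*dose + 8.
Substituting into the serum_level equation gives serum_level = -16*dose + 25.
This gives recovery_index = -64*dose + 93.
Linear in dose, so extremes are at the endpoints: dose = -1 gives recovery_index = 157; dose = 13 gives recovery_index = -739.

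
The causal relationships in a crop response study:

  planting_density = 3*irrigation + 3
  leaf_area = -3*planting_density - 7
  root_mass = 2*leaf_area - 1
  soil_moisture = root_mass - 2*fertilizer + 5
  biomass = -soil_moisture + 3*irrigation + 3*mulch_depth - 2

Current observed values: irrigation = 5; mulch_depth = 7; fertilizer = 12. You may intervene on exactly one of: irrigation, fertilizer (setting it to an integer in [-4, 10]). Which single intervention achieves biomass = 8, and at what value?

set irrigation = -3

Intervening on irrigation: with other inputs at their observed values, biomass = 21*irrigation + 71. Solving for 8 gives irrigation = -3, within [-4, 10].
Intervening on fertilizer: biomass = 2*fertilizer + 152. Reaching 8 requires fertilizer = -72, outside [-4, 10].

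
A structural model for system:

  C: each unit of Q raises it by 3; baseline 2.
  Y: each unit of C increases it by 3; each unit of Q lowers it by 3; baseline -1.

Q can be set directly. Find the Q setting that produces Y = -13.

Substituting into the Y equation gives Y = 6*Q + 5.
Solve 6*Q + 5 = -13: Q = (-13 - 5) / 6 = -3.

Q = -3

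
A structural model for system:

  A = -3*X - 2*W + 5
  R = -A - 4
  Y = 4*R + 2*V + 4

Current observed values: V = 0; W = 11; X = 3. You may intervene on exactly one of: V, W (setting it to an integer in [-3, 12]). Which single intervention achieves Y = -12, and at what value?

set W = -2

Intervening on V: Y = 2*V + 92. Reaching -12 requires V = -52, outside [-3, 12].
Intervening on W: with other inputs at their observed values, Y = 8*W + 4. Solving for -12 gives W = -2, within [-3, 12].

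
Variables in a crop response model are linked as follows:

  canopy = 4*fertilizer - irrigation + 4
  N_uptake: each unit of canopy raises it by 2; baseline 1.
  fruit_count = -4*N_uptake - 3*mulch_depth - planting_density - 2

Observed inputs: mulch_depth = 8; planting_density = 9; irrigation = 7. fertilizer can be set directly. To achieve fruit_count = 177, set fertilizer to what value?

fertilizer = -6

Substituting into the canopy equation gives canopy = 4*fertilizer - 3.
This gives N_uptake = 8*fertilizer - 5.
Substituting into the fruit_count equation gives fruit_count = -32*fertilizer - 15.
Solve -32*fertilizer - 15 = 177: fertilizer = (177 + 15) / -32 = -6.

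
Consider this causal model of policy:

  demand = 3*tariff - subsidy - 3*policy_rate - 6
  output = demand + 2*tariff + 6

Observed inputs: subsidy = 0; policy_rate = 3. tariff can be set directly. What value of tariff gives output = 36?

Substituting into the demand equation gives demand = 3*tariff - 15.
This gives output = 5*tariff - 9.
Solve 5*tariff - 9 = 36: tariff = (36 + 9) / 5 = 9.

tariff = 9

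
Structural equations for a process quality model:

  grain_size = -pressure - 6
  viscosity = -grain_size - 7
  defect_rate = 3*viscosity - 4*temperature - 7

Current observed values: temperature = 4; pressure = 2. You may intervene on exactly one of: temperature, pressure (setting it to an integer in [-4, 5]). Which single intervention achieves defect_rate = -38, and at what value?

set pressure = -4

Intervening on temperature: defect_rate = -4*temperature - 4. Reaching -38 requires temperature = 17/2, not an integer.
Intervening on pressure: with other inputs at their observed values, defect_rate = 3*pressure - 26. Solving for -38 gives pressure = -4, within [-4, 5].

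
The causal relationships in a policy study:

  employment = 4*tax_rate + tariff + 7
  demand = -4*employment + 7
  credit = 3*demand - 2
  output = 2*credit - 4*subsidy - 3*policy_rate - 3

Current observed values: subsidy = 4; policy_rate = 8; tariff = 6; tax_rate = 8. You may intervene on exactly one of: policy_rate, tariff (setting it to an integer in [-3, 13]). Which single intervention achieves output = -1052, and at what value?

set policy_rate = -3

Intervening on policy_rate: with other inputs at their observed values, output = -3*policy_rate - 1061. Solving for -1052 gives policy_rate = -3, within [-3, 13].
Intervening on tariff: output = -24*tariff - 941. Reaching -1052 requires tariff = 37/8, not an integer.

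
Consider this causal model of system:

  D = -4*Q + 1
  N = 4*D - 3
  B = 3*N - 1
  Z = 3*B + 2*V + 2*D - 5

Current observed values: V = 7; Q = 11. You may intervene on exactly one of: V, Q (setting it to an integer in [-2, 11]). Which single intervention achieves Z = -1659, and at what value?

set V = 5

Intervening on V: with other inputs at their observed values, Z = 2*V - 1669. Solving for -1659 gives V = 5, within [-2, 11].
Intervening on Q: Z = -152*Q + 17. Reaching -1659 requires Q = 419/38, not an integer.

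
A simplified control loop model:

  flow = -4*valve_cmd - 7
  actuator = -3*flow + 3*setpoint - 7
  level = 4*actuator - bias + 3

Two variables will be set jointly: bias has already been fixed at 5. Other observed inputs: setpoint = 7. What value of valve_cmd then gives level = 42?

valve_cmd = -2

With bias held at 5:
Substituting into the actuator equation gives actuator = 12*valve_cmd + 35.
Substituting into the level equation gives level = 48*valve_cmd + 138.
Solve 48*valve_cmd + 138 = 42: valve_cmd = (42 - 138) / 48 = -2.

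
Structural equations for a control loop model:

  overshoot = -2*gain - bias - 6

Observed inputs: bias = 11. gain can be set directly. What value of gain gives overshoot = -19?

gain = 1

Substituting into the overshoot equation gives overshoot = -2*gain - 17.
Solve -2*gain - 17 = -19: gain = (-19 + 17) / -2 = 1.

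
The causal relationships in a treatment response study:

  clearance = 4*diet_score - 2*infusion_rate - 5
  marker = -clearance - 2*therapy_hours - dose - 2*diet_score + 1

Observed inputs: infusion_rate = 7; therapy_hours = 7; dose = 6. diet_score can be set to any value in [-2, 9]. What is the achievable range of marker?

Substituting into the clearance equation gives clearance = 4*diet_score - 19.
So marker = -6*diet_score.
Linear in diet_score, so extremes are at the endpoints: diet_score = -2 gives marker = 12; diet_score = 9 gives marker = -54.

-54 to 12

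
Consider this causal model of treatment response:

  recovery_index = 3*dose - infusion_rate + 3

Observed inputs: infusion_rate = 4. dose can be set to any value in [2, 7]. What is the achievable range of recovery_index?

5 to 20

Substituting into the recovery_index equation gives recovery_index = 3*dose - 1.
Linear in dose, so extremes are at the endpoints: dose = 2 gives recovery_index = 5; dose = 7 gives recovery_index = 20.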